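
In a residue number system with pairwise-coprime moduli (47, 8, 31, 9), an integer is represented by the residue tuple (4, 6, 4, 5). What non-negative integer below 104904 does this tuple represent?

37886

From x ≡ 4 (mod 47) write x = 4 + 47t. Substituting into x ≡ 6 (mod 8) gives 47t ≡ 2 (mod 8), and since 7⁻¹ ≡ 7 (mod 8), t ≡ 6. Hence x ≡ 4 + 47·6 = 286 (mod 376).
From x ≡ 286 (mod 376) write x = 286 + 376t. Substituting into x ≡ 4 (mod 31) gives 376t ≡ 28 (mod 31), and since 4⁻¹ ≡ 8 (mod 31), t ≡ 7. Hence x ≡ 286 + 376·7 = 2918 (mod 11656).
From x ≡ 2918 (mod 11656) write x = 2918 + 11656t. Substituting into x ≡ 5 (mod 9) gives 11656t ≡ 3 (mod 9), and since 1⁻¹ ≡ 1 (mod 9), t ≡ 3. Hence x ≡ 2918 + 11656·3 = 37886 (mod 104904).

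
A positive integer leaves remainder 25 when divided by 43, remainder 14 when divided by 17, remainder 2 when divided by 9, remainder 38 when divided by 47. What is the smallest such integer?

The moduli are pairwise coprime; N = 43·17·9·47 = 309213.
N/43 = 7191; 7191 ≡ 10 (mod 43); 10·13 ≡ 1, so inverse 13.
N/17 = 18189; 18189 ≡ 16 (mod 17); 16·16 ≡ 1, so inverse 16.
N/9 = 34357; 34357 ≡ 4 (mod 9); 4·7 ≡ 1, so inverse 7.
N/47 = 6579; 6579 ≡ 46 (mod 47); 46·46 ≡ 1, so inverse 46.
m ≡ 25·7191·13 + 14·18189·16 + 2·34357·7 + 38·6579·46 = 18392501.
18392501 mod 309213 = 148934.

148934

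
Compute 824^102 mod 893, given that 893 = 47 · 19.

Mod 47: 824 ≡ 25; by Fermat, exponent reduces to 102 mod 46 = 10; 25^10 ≡ 3 (mod 47).
Mod 19: 824 ≡ 7; by Fermat, exponent reduces to 102 mod 18 = 12; 7^12 ≡ 1 (mod 19).
Combine by CRT: x ≡ 3 (mod 47), x ≡ 1 (mod 19) ⇒ x ≡ 191 (mod 893).

191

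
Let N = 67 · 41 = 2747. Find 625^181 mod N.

Mod 67: 625 ≡ 22; by Fermat, exponent reduces to 181 mod 66 = 49; 22^49 ≡ 59 (mod 67).
Mod 41: 625 ≡ 10; by Fermat, exponent reduces to 181 mod 40 = 21; 10^21 ≡ 10 (mod 41).
Combine by CRT: x ≡ 59 (mod 67), x ≡ 10 (mod 41) ⇒ x ≡ 461 (mod 2747).

461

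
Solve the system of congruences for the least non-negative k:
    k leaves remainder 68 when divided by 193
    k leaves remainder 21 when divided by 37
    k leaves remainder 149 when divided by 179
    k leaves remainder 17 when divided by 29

3107947

The moduli are pairwise coprime; N = 193·37·179·29 = 37068931.
N/193 = 192067; 192067 ≡ 32 (mod 193); 32·187 ≡ 1, so inverse 187.
N/37 = 1001863; 1001863 ≡ 14 (mod 37); 14·8 ≡ 1, so inverse 8.
N/179 = 207089; 207089 ≡ 165 (mod 179); 165·115 ≡ 1, so inverse 115.
N/29 = 1278239; 1278239 ≡ 6 (mod 29); 6·5 ≡ 1, so inverse 5.
k ≡ 68·192067·187 + 21·1001863·8 + 149·207089·115 + 17·1278239·5 = 6267757286.
6267757286 mod 37068931 = 3107947.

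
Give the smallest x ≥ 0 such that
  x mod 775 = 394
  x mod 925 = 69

Combine the congruences pairwise.
gcd(775, 925) = 25 and 25 | (69 − 394), so the pair is consistent; merging gives x ≡ 25969 (mod 28675), where 28675 = lcm(775, 925).
The solution is unique modulo lcm(775, 925) = 28675.

25969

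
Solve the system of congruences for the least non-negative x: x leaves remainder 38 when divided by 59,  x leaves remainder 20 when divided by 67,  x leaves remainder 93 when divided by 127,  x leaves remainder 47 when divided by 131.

Combine the congruences pairwise.
From x ≡ 38 (mod 59) write x = 38 + 59t. Substituting into x ≡ 20 (mod 67) gives 59t ≡ 49 (mod 67), and since 59⁻¹ ≡ 25 (mod 67), t ≡ 19. Hence x ≡ 38 + 59·19 = 1159 (mod 3953).
From x ≡ 1159 (mod 3953) write x = 1159 + 3953t. Substituting into x ≡ 93 (mod 127) gives 3953t ≡ 77 (mod 127), and since 16⁻¹ ≡ 8 (mod 127), t ≡ 108. Hence x ≡ 1159 + 3953·108 = 428083 (mod 502031).
From x ≡ 428083 (mod 502031) write x = 428083 + 502031t. Substituting into x ≡ 47 (mod 131) gives 502031t ≡ 72 (mod 131), and since 39⁻¹ ≡ 84 (mod 131), t ≡ 22. Hence x ≡ 428083 + 502031·22 = 11472765 (mod 65766061).

11472765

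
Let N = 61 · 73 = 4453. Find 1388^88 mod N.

3432

Mod 61: 1388 ≡ 46; by Fermat, exponent reduces to 88 mod 60 = 28; 46^28 ≡ 16 (mod 61).
Mod 73: 1388 ≡ 1; by Fermat, exponent reduces to 88 mod 72 = 16; 1^16 ≡ 1 (mod 73).
Combine by CRT: x ≡ 16 (mod 61), x ≡ 1 (mod 73) ⇒ x ≡ 3432 (mod 4453).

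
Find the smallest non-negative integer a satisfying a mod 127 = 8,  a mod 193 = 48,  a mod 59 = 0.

The moduli are pairwise coprime; N = 127·193·59 = 1446149.
N/127 = 11387; 11387 ≡ 84 (mod 127); 84·62 ≡ 1, so inverse 62.
N/193 = 7493; 7493 ≡ 159 (mod 193); 159·17 ≡ 1, so inverse 17.
N/59 = 24511; 24511 ≡ 26 (mod 59); 26·25 ≡ 1, so inverse 25.
a ≡ 8·11387·62 + 48·7493·17 + 0·24511·25 = 11762240.
11762240 mod 1446149 = 193048.

193048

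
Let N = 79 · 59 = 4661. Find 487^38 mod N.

Mod 79: 487 ≡ 13; 13^38 ≡ 73 (mod 79).
Mod 59: 487 ≡ 15; 15^38 ≡ 17 (mod 59).
Combine by CRT: x ≡ 73 (mod 79), x ≡ 17 (mod 59) ⇒ x ≡ 784 (mod 4661).

784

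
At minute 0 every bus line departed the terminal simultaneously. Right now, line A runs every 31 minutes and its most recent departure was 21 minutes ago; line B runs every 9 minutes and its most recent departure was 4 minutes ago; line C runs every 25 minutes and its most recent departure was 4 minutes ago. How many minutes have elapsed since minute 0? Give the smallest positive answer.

1354

The moduli are pairwise coprime; N = 31·9·25 = 6975.
N/31 = 225; 225 ≡ 8 (mod 31); 8·4 ≡ 1, so inverse 4.
N/9 = 775; 775 ≡ 1 (mod 9), inverse 1.
N/25 = 279; 279 ≡ 4 (mod 25); 4·19 ≡ 1, so inverse 19.
t ≡ 21·225·4 + 4·775·1 + 4·279·19 = 43204.
43204 mod 6975 = 1354.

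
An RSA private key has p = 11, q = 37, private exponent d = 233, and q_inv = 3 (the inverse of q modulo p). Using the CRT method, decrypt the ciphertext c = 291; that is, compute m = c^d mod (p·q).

d_p = d mod (p−1) = 233 mod 10 = 3; d_q = d mod (q−1) = 17.
m₁ = c^(d_p) mod p: c ≡ 5 (mod 11), and 5^3 mod 11 = 4.
m₂ = c^(d_q) mod q: c ≡ 32 (mod 37), and 32^17 mod 37 = 15.
h = q_inv·(m₁ − m₂) mod p = 3·(4 − 15) mod 11 = 0.
m = m₂ + h·q = 15 + 0·37 = 15.

15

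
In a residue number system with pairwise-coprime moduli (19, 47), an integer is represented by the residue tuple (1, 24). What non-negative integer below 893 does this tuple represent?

From x ≡ 1 (mod 19) write x = 1 + 19t. Substituting into x ≡ 24 (mod 47) gives 19t ≡ 23 (mod 47), and since 19⁻¹ ≡ 5 (mod 47), t ≡ 21. Hence x ≡ 1 + 19·21 = 400 (mod 893).

400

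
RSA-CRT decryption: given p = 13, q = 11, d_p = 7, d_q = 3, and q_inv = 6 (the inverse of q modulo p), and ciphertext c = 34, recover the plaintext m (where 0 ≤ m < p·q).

m₁ = c^(d_p) mod p: c ≡ 8 (mod 13), and 8^7 mod 13 = 5.
m₂ = c^(d_q) mod q: c ≡ 1 (mod 11), and 1^3 mod 11 = 1.
h = q_inv·(m₁ − m₂) mod p = 6·(5 − 1) mod 13 = 11.
m = m₂ + h·q = 1 + 11·11 = 122.

122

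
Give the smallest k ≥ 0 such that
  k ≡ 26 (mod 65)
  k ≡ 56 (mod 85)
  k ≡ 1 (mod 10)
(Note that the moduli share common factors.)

gcd(65, 85) = 5 and 5 | (56 − 26), so the pair is consistent; merging gives k ≡ 481 (mod 1105), where 1105 = lcm(65, 85).
gcd(1105, 10) = 5 and 5 | (1 − 481), so the pair is consistent; merging gives k ≡ 481 (mod 2210), where 2210 = lcm(1105, 10).
The solution is unique modulo lcm(65, 85, 10) = 2210.

481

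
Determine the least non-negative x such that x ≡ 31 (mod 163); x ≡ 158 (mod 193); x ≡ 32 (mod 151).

2127018

From x ≡ 31 (mod 163) write x = 31 + 163t. Substituting into x ≡ 158 (mod 193) gives 163t ≡ 127 (mod 193), and since 163⁻¹ ≡ 45 (mod 193), t ≡ 118. Hence x ≡ 31 + 163·118 = 19265 (mod 31459).
From x ≡ 19265 (mod 31459) write x = 19265 + 31459t. Substituting into x ≡ 32 (mod 151) gives 31459t ≡ 95 (mod 151), and since 51⁻¹ ≡ 77 (mod 151), t ≡ 67. Hence x ≡ 19265 + 31459·67 = 2127018 (mod 4750309).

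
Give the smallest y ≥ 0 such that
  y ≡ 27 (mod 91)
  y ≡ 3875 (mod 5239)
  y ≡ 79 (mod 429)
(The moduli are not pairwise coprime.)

1193128

Combine the congruences pairwise.
gcd(91, 5239) = 13 and 13 | (3875 − 27), so the pair is consistent; merging gives y ≡ 19592 (mod 36673), where 36673 = lcm(91, 5239).
gcd(36673, 429) = 13 and 13 | (79 − 19592), so the pair is consistent; merging gives y ≡ 1193128 (mod 1210209), where 1210209 = lcm(36673, 429).
The solution is unique modulo lcm(91, 5239, 429) = 1210209.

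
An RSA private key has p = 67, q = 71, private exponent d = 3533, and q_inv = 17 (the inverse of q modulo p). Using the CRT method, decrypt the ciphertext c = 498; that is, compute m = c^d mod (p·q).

d_p = d mod (p−1) = 3533 mod 66 = 35; d_q = d mod (q−1) = 33.
m₁ = c^(d_p) mod p: c ≡ 29 (mod 67), and 29^35 mod 67 = 37.
m₂ = c^(d_q) mod q: c ≡ 1 (mod 71), and 1^33 mod 71 = 1.
h = q_inv·(m₁ − m₂) mod p = 17·(37 − 1) mod 67 = 9.
m = m₂ + h·q = 1 + 9·71 = 640.

640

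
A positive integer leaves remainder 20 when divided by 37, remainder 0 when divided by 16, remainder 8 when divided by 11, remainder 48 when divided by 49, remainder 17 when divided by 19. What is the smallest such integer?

From t ≡ 20 (mod 37) write t = 20 + 37s. Substituting into t ≡ 0 (mod 16) gives 37s ≡ 12 (mod 16), and since 5⁻¹ ≡ 13 (mod 16), s ≡ 12. Hence t ≡ 20 + 37·12 = 464 (mod 592).
From t ≡ 464 (mod 592) write t = 464 + 592s. Substituting into t ≡ 8 (mod 11) gives 592s ≡ 6 (mod 11), and since 9⁻¹ ≡ 5 (mod 11), s ≡ 8. Hence t ≡ 464 + 592·8 = 5200 (mod 6512).
From t ≡ 5200 (mod 6512) write t = 5200 + 6512s. Substituting into t ≡ 48 (mod 49) gives 6512s ≡ 42 (mod 49), and since 44⁻¹ ≡ 39 (mod 49), s ≡ 21. Hence t ≡ 5200 + 6512·21 = 141952 (mod 319088).
From t ≡ 141952 (mod 319088) write t = 141952 + 319088s. Substituting into t ≡ 17 (mod 19) gives 319088s ≡ 14 (mod 19), and since 2⁻¹ ≡ 10 (mod 19), s ≡ 7. Hence t ≡ 141952 + 319088·7 = 2375568 (mod 6062672).

2375568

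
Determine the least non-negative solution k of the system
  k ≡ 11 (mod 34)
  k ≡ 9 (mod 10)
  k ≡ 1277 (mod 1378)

13679

gcd(34, 10) = 2 and 2 | (9 − 11), so the pair is consistent; merging gives k ≡ 79 (mod 170), where 170 = lcm(34, 10).
gcd(170, 1378) = 2 and 2 | (1277 − 79), so the pair is consistent; merging gives k ≡ 13679 (mod 117130), where 117130 = lcm(170, 1378).
The solution is unique modulo lcm(34, 10, 1378) = 117130.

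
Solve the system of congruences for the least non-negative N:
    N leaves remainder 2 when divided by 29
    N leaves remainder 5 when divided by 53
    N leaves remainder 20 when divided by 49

8644

The moduli are pairwise coprime; M = 29·53·49 = 75313.
M/29 = 2597; 2597 ≡ 16 (mod 29); 16·20 ≡ 1, so inverse 20.
M/53 = 1421; 1421 ≡ 43 (mod 53); 43·37 ≡ 1, so inverse 37.
M/49 = 1537; 1537 ≡ 18 (mod 49); 18·30 ≡ 1, so inverse 30.
N ≡ 2·2597·20 + 5·1421·37 + 20·1537·30 = 1288965.
1288965 mod 75313 = 8644.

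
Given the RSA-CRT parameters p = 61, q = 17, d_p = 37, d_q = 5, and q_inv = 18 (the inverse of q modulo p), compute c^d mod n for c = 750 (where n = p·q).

185

m₁ = c^(d_p) mod p: c ≡ 18 (mod 61), and 18^37 mod 61 = 2.
m₂ = c^(d_q) mod q: c ≡ 2 (mod 17), and 2^5 mod 17 = 15.
h = q_inv·(m₁ − m₂) mod p = 18·(2 − 15) mod 61 = 10.
m = m₂ + h·q = 15 + 10·17 = 185.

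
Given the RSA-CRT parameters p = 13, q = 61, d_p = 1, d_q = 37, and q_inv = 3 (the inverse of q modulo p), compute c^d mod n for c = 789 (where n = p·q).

m₁ = c^(d_p) mod p: c ≡ 9 (mod 13), and 9^1 mod 13 = 9.
m₂ = c^(d_q) mod q: c ≡ 57 (mod 61), and 57^37 mod 61 = 25.
h = q_inv·(m₁ − m₂) mod p = 3·(9 − 25) mod 13 = 4.
m = m₂ + h·q = 25 + 4·61 = 269.

269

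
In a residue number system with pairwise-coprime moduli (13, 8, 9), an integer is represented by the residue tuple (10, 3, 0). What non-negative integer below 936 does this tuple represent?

The moduli are pairwise coprime; N = 13·8·9 = 936.
N/13 = 72; 72 ≡ 7 (mod 13); 7·2 ≡ 1, so inverse 2.
N/8 = 117; 117 ≡ 5 (mod 8); 5·5 ≡ 1, so inverse 5.
N/9 = 104; 104 ≡ 5 (mod 9); 5·2 ≡ 1, so inverse 2.
x ≡ 10·72·2 + 3·117·5 + 0·104·2 = 3195.
3195 mod 936 = 387.

387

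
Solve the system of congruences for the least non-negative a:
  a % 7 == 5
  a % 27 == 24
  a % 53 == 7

537

From a ≡ 5 (mod 7) write a = 5 + 7t. Substituting into a ≡ 24 (mod 27) gives 7t ≡ 19 (mod 27), and since 7⁻¹ ≡ 4 (mod 27), t ≡ 22. Hence a ≡ 5 + 7·22 = 159 (mod 189).
From a ≡ 159 (mod 189) write a = 159 + 189t. Substituting into a ≡ 7 (mod 53) gives 189t ≡ 7 (mod 53), and since 30⁻¹ ≡ 23 (mod 53), t ≡ 2. Hence a ≡ 159 + 189·2 = 537 (mod 10017).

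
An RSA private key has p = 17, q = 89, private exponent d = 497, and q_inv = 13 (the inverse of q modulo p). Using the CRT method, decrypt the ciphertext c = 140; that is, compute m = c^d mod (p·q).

d_p = d mod (p−1) = 497 mod 16 = 1; d_q = d mod (q−1) = 57.
m₁ = c^(d_p) mod p: c ≡ 4 (mod 17), and 4^1 mod 17 = 4.
m₂ = c^(d_q) mod q: c ≡ 51 (mod 89), and 51^57 mod 89 = 62.
h = q_inv·(m₁ − m₂) mod p = 13·(4 − 62) mod 17 = 11.
m = m₂ + h·q = 62 + 11·89 = 1041.

1041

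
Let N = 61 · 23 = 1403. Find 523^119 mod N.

Mod 61: 523 ≡ 35; by Fermat, exponent reduces to 119 mod 60 = 59; 35^59 ≡ 7 (mod 61).
Mod 23: 523 ≡ 17; by Fermat, exponent reduces to 119 mod 22 = 9; 17^9 ≡ 7 (mod 23).
Combine by CRT: x ≡ 7 (mod 61), x ≡ 7 (mod 23) ⇒ x ≡ 7 (mod 1403).

7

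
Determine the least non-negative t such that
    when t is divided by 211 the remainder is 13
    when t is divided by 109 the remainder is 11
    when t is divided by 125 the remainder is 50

124925

From t ≡ 13 (mod 211) write t = 13 + 211s. Substituting into t ≡ 11 (mod 109) gives 211s ≡ 107 (mod 109), and since 102⁻¹ ≡ 31 (mod 109), s ≡ 47. Hence t ≡ 13 + 211·47 = 9930 (mod 22999).
From t ≡ 9930 (mod 22999) write t = 9930 + 22999s. Substituting into t ≡ 50 (mod 125) gives 22999s ≡ 120 (mod 125), and since 124⁻¹ ≡ 124 (mod 125), s ≡ 5. Hence t ≡ 9930 + 22999·5 = 124925 (mod 2874875).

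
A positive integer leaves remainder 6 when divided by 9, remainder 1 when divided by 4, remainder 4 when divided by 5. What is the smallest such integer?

69

The moduli are pairwise coprime; N = 9·4·5 = 180.
N/9 = 20; 20 ≡ 2 (mod 9); 2·5 ≡ 1, so inverse 5.
N/4 = 45; 45 ≡ 1 (mod 4), inverse 1.
N/5 = 36; 36 ≡ 1 (mod 5), inverse 1.
k ≡ 6·20·5 + 1·45·1 + 4·36·1 = 789.
789 mod 180 = 69.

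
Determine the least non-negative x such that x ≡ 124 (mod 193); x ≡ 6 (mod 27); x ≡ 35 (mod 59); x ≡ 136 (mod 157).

The moduli are pairwise coprime; N = 193·27·59·157 = 48269493.
N/193 = 250101; 250101 ≡ 166 (mod 193); 166·50 ≡ 1, so inverse 50.
N/27 = 1787759; 1787759 ≡ 8 (mod 27); 8·17 ≡ 1, so inverse 17.
N/59 = 818127; 818127 ≡ 33 (mod 59); 33·34 ≡ 1, so inverse 34.
N/157 = 307449; 307449 ≡ 43 (mod 157); 43·84 ≡ 1, so inverse 84.
x ≡ 124·250101·50 + 6·1787759·17 + 35·818127·34 + 136·307449·84 = 6218846124.
6218846124 mod 48269493 = 40351020.

40351020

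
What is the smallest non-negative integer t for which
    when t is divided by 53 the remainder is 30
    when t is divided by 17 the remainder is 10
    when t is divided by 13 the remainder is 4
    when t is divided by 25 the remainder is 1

113026

Combine the congruences pairwise.
From t ≡ 30 (mod 53) write t = 30 + 53s. Substituting into t ≡ 10 (mod 17) gives 53s ≡ 14 (mod 17), and since 2⁻¹ ≡ 9 (mod 17), s ≡ 7. Hence t ≡ 30 + 53·7 = 401 (mod 901).
From t ≡ 401 (mod 901) write t = 401 + 901s. Substituting into t ≡ 4 (mod 13) gives 901s ≡ 6 (mod 13), and since 4⁻¹ ≡ 10 (mod 13), s ≡ 8. Hence t ≡ 401 + 901·8 = 7609 (mod 11713).
From t ≡ 7609 (mod 11713) write t = 7609 + 11713s. Substituting into t ≡ 1 (mod 25) gives 11713s ≡ 17 (mod 25), and since 13⁻¹ ≡ 2 (mod 25), s ≡ 9. Hence t ≡ 7609 + 11713·9 = 113026 (mod 292825).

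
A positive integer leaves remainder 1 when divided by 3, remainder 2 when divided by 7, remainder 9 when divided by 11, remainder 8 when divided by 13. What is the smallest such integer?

1087

From k ≡ 1 (mod 3) write k = 1 + 3t. Substituting into k ≡ 2 (mod 7) gives 3t ≡ 1 (mod 7), and since 3⁻¹ ≡ 5 (mod 7), t ≡ 5. Hence k ≡ 1 + 3·5 = 16 (mod 21).
From k ≡ 16 (mod 21) write k = 16 + 21t. Substituting into k ≡ 9 (mod 11) gives 21t ≡ 4 (mod 11), and since 10⁻¹ ≡ 10 (mod 11), t ≡ 7. Hence k ≡ 16 + 21·7 = 163 (mod 231).
From k ≡ 163 (mod 231) write k = 163 + 231t. Substituting into k ≡ 8 (mod 13) gives 231t ≡ 1 (mod 13), and since 10⁻¹ ≡ 4 (mod 13), t ≡ 4. Hence k ≡ 163 + 231·4 = 1087 (mod 3003).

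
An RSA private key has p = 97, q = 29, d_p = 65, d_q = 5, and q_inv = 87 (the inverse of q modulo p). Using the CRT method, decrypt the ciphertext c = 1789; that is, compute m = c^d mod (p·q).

198

m₁ = c^(d_p) mod p: c ≡ 43 (mod 97), and 43^65 mod 97 = 4.
m₂ = c^(d_q) mod q: c ≡ 20 (mod 29), and 20^5 mod 29 = 24.
h = q_inv·(m₁ − m₂) mod p = 87·(4 − 24) mod 97 = 6.
m = m₂ + h·q = 24 + 6·29 = 198.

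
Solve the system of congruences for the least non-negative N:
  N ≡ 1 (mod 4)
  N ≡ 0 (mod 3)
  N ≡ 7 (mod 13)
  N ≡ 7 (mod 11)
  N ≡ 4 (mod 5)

4869

From N ≡ 1 (mod 4) write N = 1 + 4t. Substituting into N ≡ 0 (mod 3) gives 4t ≡ 2 (mod 3), and since 1⁻¹ ≡ 1 (mod 3), t ≡ 2. Hence N ≡ 1 + 4·2 = 9 (mod 12).
From N ≡ 9 (mod 12) write N = 9 + 12t. Substituting into N ≡ 7 (mod 13) gives 12t ≡ 11 (mod 13), and since 12⁻¹ ≡ 12 (mod 13), t ≡ 2. Hence N ≡ 9 + 12·2 = 33 (mod 156).
From N ≡ 33 (mod 156) write N = 33 + 156t. Substituting into N ≡ 7 (mod 11) gives 156t ≡ 7 (mod 11), and since 2⁻¹ ≡ 6 (mod 11), t ≡ 9. Hence N ≡ 33 + 156·9 = 1437 (mod 1716).
From N ≡ 1437 (mod 1716) write N = 1437 + 1716t. Substituting into N ≡ 4 (mod 5) gives 1716t ≡ 2 (mod 5), and since 1⁻¹ ≡ 1 (mod 5), t ≡ 2. Hence N ≡ 1437 + 1716·2 = 4869 (mod 8580).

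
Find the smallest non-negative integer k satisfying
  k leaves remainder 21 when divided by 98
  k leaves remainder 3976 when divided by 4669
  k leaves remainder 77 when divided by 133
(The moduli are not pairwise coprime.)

1054501

gcd(98, 4669) = 7 and 7 | (3976 − 21), so the pair is consistent; merging gives k ≡ 8645 (mod 65366), where 65366 = lcm(98, 4669).
gcd(65366, 133) = 7 and 7 | (77 − 8645), so the pair is consistent; merging gives k ≡ 1054501 (mod 1241954), where 1241954 = lcm(65366, 133).
The solution is unique modulo lcm(98, 4669, 133) = 1241954.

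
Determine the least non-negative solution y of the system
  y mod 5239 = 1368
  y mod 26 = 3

Combine the congruences pairwise.
gcd(5239, 26) = 13 and 13 | (3 − 1368), so the pair is consistent; merging gives y ≡ 6607 (mod 10478), where 10478 = lcm(5239, 26).
The solution is unique modulo lcm(5239, 26) = 10478.

6607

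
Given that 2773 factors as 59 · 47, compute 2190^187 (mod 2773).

Mod 59: 2190 ≡ 7; by Fermat, exponent reduces to 187 mod 58 = 13; 7^13 ≡ 4 (mod 59).
Mod 47: 2190 ≡ 28; by Fermat, exponent reduces to 187 mod 46 = 3; 28^3 ≡ 3 (mod 47).
Combine by CRT: x ≡ 4 (mod 59), x ≡ 3 (mod 47) ⇒ x ≡ 2541 (mod 2773).

2541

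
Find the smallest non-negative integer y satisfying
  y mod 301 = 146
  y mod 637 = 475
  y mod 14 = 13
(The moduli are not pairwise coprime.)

Combine the congruences pairwise.
gcd(301, 637) = 7 and 7 | (475 − 146), so the pair is consistent; merging gives y ≡ 16400 (mod 27391), where 27391 = lcm(301, 637).
gcd(27391, 14) = 7 and 7 | (13 − 16400), so the pair is consistent; merging gives y ≡ 43791 (mod 54782), where 54782 = lcm(27391, 14).
The solution is unique modulo lcm(301, 637, 14) = 54782.

43791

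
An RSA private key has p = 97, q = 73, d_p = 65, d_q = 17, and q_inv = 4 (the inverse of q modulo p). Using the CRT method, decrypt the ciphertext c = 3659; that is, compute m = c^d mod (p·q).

1525

m₁ = c^(d_p) mod p: c ≡ 70 (mod 97), and 70^65 mod 97 = 70.
m₂ = c^(d_q) mod q: c ≡ 9 (mod 73), and 9^17 mod 73 = 65.
h = q_inv·(m₁ − m₂) mod p = 4·(70 − 65) mod 97 = 20.
m = m₂ + h·q = 65 + 20·73 = 1525.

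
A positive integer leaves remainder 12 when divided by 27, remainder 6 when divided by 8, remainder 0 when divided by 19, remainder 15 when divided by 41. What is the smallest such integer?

Combine the congruences pairwise.
From t ≡ 12 (mod 27) write t = 12 + 27s. Substituting into t ≡ 6 (mod 8) gives 27s ≡ 2 (mod 8), and since 3⁻¹ ≡ 3 (mod 8), s ≡ 6. Hence t ≡ 12 + 27·6 = 174 (mod 216).
From t ≡ 174 (mod 216) write t = 174 + 216s. Substituting into t ≡ 0 (mod 19) gives 216s ≡ 16 (mod 19), and since 7⁻¹ ≡ 11 (mod 19), s ≡ 5. Hence t ≡ 174 + 216·5 = 1254 (mod 4104).
From t ≡ 1254 (mod 4104) write t = 1254 + 4104s. Substituting into t ≡ 15 (mod 41) gives 4104s ≡ 32 (mod 41), and since 4⁻¹ ≡ 31 (mod 41), s ≡ 8. Hence t ≡ 1254 + 4104·8 = 34086 (mod 168264).

34086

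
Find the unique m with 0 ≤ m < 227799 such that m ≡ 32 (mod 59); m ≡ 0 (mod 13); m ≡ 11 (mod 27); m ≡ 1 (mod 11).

107471

The moduli are pairwise coprime; N = 59·13·27·11 = 227799.
N/59 = 3861; 3861 ≡ 26 (mod 59); 26·25 ≡ 1, so inverse 25.
N/13 = 17523; 17523 ≡ 12 (mod 13); 12·12 ≡ 1, so inverse 12.
N/27 = 8437; 8437 ≡ 13 (mod 27); 13·25 ≡ 1, so inverse 25.
N/11 = 20709; 20709 ≡ 7 (mod 11); 7·8 ≡ 1, so inverse 8.
m ≡ 32·3861·25 + 0·17523·12 + 11·8437·25 + 1·20709·8 = 5574647.
5574647 mod 227799 = 107471.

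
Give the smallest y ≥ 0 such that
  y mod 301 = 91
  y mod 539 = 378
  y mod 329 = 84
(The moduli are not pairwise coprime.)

gcd(301, 539) = 7 and 7 | (378 − 91), so the pair is consistent; merging gives y ≡ 20860 (mod 23177), where 23177 = lcm(301, 539).
gcd(23177, 329) = 7 and 7 | (84 − 20860), so the pair is consistent; merging gives y ≡ 739347 (mod 1089319), where 1089319 = lcm(23177, 329).
The solution is unique modulo lcm(301, 539, 329) = 1089319.

739347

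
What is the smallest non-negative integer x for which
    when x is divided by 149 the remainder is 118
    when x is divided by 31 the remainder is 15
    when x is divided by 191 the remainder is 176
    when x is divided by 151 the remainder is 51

28635087

From x ≡ 118 (mod 149) write x = 118 + 149t. Substituting into x ≡ 15 (mod 31) gives 149t ≡ 21 (mod 31), and since 25⁻¹ ≡ 5 (mod 31), t ≡ 12. Hence x ≡ 118 + 149·12 = 1906 (mod 4619).
From x ≡ 1906 (mod 4619) write x = 1906 + 4619t. Substituting into x ≡ 176 (mod 191) gives 4619t ≡ 180 (mod 191), and since 35⁻¹ ≡ 131 (mod 191), t ≡ 87. Hence x ≡ 1906 + 4619·87 = 403759 (mod 882229).
From x ≡ 403759 (mod 882229) write x = 403759 + 882229t. Substituting into x ≡ 51 (mod 151) gives 882229t ≡ 66 (mod 151), and since 87⁻¹ ≡ 92 (mod 151), t ≡ 32. Hence x ≡ 403759 + 882229·32 = 28635087 (mod 133216579).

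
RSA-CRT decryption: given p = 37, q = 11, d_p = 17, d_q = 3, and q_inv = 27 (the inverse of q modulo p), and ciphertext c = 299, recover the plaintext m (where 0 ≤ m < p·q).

m₁ = c^(d_p) mod p: c ≡ 3 (mod 37), and 3^17 mod 37 = 25.
m₂ = c^(d_q) mod q: c ≡ 2 (mod 11), and 2^3 mod 11 = 8.
h = q_inv·(m₁ − m₂) mod p = 27·(25 − 8) mod 37 = 15.
m = m₂ + h·q = 8 + 15·11 = 173.

173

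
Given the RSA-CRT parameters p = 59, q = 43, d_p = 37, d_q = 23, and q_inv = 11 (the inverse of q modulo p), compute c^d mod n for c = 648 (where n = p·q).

1238

m₁ = c^(d_p) mod p: c ≡ 58 (mod 59), and 58^37 mod 59 = 58.
m₂ = c^(d_q) mod q: c ≡ 3 (mod 43), and 3^23 mod 43 = 34.
h = q_inv·(m₁ − m₂) mod p = 11·(58 − 34) mod 59 = 28.
m = m₂ + h·q = 34 + 28·43 = 1238.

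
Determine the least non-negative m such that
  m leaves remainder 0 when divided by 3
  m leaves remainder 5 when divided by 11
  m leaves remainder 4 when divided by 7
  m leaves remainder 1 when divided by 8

The moduli are pairwise coprime; N = 3·11·7·8 = 1848.
N/3 = 616; 616 ≡ 1 (mod 3), inverse 1.
N/11 = 168; 168 ≡ 3 (mod 11); 3·4 ≡ 1, so inverse 4.
N/7 = 264; 264 ≡ 5 (mod 7); 5·3 ≡ 1, so inverse 3.
N/8 = 231; 231 ≡ 7 (mod 8); 7·7 ≡ 1, so inverse 7.
m ≡ 0·616·1 + 5·168·4 + 4·264·3 + 1·231·7 = 8145.
8145 mod 1848 = 753.

753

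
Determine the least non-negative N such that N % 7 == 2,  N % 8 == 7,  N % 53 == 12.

From N ≡ 2 (mod 7) write N = 2 + 7t. Substituting into N ≡ 7 (mod 8) gives 7t ≡ 5 (mod 8), and since 7⁻¹ ≡ 7 (mod 8), t ≡ 3. Hence N ≡ 2 + 7·3 = 23 (mod 56).
From N ≡ 23 (mod 56) write N = 23 + 56t. Substituting into N ≡ 12 (mod 53) gives 56t ≡ 42 (mod 53), and since 3⁻¹ ≡ 18 (mod 53), t ≡ 14. Hence N ≡ 23 + 56·14 = 807 (mod 2968).

807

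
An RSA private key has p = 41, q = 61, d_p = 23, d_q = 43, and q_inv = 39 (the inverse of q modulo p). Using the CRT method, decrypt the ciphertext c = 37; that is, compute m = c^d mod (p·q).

633

m₁ = c^(d_p) mod p: c ≡ 37 (mod 41), and 37^23 mod 41 = 18.
m₂ = c^(d_q) mod q: c ≡ 37 (mod 61), and 37^43 mod 61 = 23.
h = q_inv·(m₁ − m₂) mod p = 39·(18 − 23) mod 41 = 10.
m = m₂ + h·q = 23 + 10·61 = 633.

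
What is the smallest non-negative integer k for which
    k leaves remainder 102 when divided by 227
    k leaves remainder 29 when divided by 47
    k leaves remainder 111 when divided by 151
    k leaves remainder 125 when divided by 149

From k ≡ 102 (mod 227) write k = 102 + 227t. Substituting into k ≡ 29 (mod 47) gives 227t ≡ 21 (mod 47), and since 39⁻¹ ≡ 41 (mod 47), t ≡ 15. Hence k ≡ 102 + 227·15 = 3507 (mod 10669).
From k ≡ 3507 (mod 10669) write k = 3507 + 10669t. Substituting into k ≡ 111 (mod 151) gives 10669t ≡ 77 (mod 151), and since 99⁻¹ ≡ 90 (mod 151), t ≡ 135. Hence k ≡ 3507 + 10669·135 = 1443822 (mod 1611019).
From k ≡ 1443822 (mod 1611019) write k = 1443822 + 1611019t. Substituting into k ≡ 125 (mod 149) gives 1611019t ≡ 113 (mod 149), and since 31⁻¹ ≡ 125 (mod 149), t ≡ 119. Hence k ≡ 1443822 + 1611019·119 = 193155083 (mod 240041831).

193155083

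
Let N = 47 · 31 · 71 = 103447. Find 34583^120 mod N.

58250

Mod 47: 34583 ≡ 38; by Fermat, exponent reduces to 120 mod 46 = 28; 38^28 ≡ 17 (mod 47).
Mod 31: 34583 ≡ 18; since 30 | 120, by Fermat 18^120 ≡ 1 (mod 31).
Mod 71: 34583 ≡ 6; by Fermat, exponent reduces to 120 mod 70 = 50; 6^50 ≡ 30 (mod 71).
Combine by CRT: x ≡ 17 (mod 47), x ≡ 1 (mod 31), x ≡ 30 (mod 71) ⇒ x ≡ 58250 (mod 103447).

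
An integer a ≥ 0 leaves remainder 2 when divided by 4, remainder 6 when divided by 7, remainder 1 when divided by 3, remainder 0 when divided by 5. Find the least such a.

370

The moduli are pairwise coprime; N = 4·7·3·5 = 420.
N/4 = 105; 105 ≡ 1 (mod 4), inverse 1.
N/7 = 60; 60 ≡ 4 (mod 7); 4·2 ≡ 1, so inverse 2.
N/3 = 140; 140 ≡ 2 (mod 3); 2·2 ≡ 1, so inverse 2.
N/5 = 84; 84 ≡ 4 (mod 5); 4·4 ≡ 1, so inverse 4.
a ≡ 2·105·1 + 6·60·2 + 1·140·2 + 0·84·4 = 1210.
1210 mod 420 = 370.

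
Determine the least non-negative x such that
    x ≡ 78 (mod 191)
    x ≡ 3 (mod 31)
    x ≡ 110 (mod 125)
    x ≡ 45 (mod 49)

From x ≡ 78 (mod 191) write x = 78 + 191t. Substituting into x ≡ 3 (mod 31) gives 191t ≡ 18 (mod 31), and since 5⁻¹ ≡ 25 (mod 31), t ≡ 16. Hence x ≡ 78 + 191·16 = 3134 (mod 5921).
From x ≡ 3134 (mod 5921) write x = 3134 + 5921t. Substituting into x ≡ 110 (mod 125) gives 5921t ≡ 101 (mod 125), and since 46⁻¹ ≡ 106 (mod 125), t ≡ 81. Hence x ≡ 3134 + 5921·81 = 482735 (mod 740125).
From x ≡ 482735 (mod 740125) write x = 482735 + 740125t. Substituting into x ≡ 45 (mod 49) gives 740125t ≡ 9 (mod 49), and since 29⁻¹ ≡ 22 (mod 49), t ≡ 2. Hence x ≡ 482735 + 740125·2 = 1962985 (mod 36266125).

1962985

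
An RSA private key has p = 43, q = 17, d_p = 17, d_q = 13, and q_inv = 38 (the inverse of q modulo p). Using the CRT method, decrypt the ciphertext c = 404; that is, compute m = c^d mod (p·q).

m₁ = c^(d_p) mod p: c ≡ 17 (mod 43), and 17^17 mod 43 = 23.
m₂ = c^(d_q) mod q: c ≡ 13 (mod 17), and 13^13 mod 17 = 13.
h = q_inv·(m₁ − m₂) mod p = 38·(23 − 13) mod 43 = 36.
m = m₂ + h·q = 13 + 36·17 = 625.

625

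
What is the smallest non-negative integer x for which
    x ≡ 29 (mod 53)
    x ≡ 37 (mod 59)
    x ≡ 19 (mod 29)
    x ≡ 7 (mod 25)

From x ≡ 29 (mod 53) write x = 29 + 53t. Substituting into x ≡ 37 (mod 59) gives 53t ≡ 8 (mod 59), and since 53⁻¹ ≡ 49 (mod 59), t ≡ 38. Hence x ≡ 29 + 53·38 = 2043 (mod 3127).
From x ≡ 2043 (mod 3127) write x = 2043 + 3127t. Substituting into x ≡ 19 (mod 29) gives 3127t ≡ 6 (mod 29), and since 24⁻¹ ≡ 23 (mod 29), t ≡ 22. Hence x ≡ 2043 + 3127·22 = 70837 (mod 90683).
From x ≡ 70837 (mod 90683) write x = 70837 + 90683t. Substituting into x ≡ 7 (mod 25) gives 90683t ≡ 20 (mod 25), and since 8⁻¹ ≡ 22 (mod 25), t ≡ 15. Hence x ≡ 70837 + 90683·15 = 1431082 (mod 2267075).

1431082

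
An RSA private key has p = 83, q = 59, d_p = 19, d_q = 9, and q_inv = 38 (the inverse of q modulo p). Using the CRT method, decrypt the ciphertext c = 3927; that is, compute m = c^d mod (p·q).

2222

m₁ = c^(d_p) mod p: c ≡ 26 (mod 83), and 26^19 mod 83 = 64.
m₂ = c^(d_q) mod q: c ≡ 33 (mod 59), and 33^9 mod 59 = 39.
h = q_inv·(m₁ − m₂) mod p = 38·(64 − 39) mod 83 = 37.
m = m₂ + h·q = 39 + 37·59 = 2222.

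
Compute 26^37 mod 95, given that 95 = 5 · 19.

26

Mod 5: 26 ≡ 1; by Fermat, exponent reduces to 37 mod 4 = 1; 1^1 ≡ 1 (mod 5).
Mod 19: 26 ≡ 7; by Fermat, exponent reduces to 37 mod 18 = 1; 7^1 ≡ 7 (mod 19).
Combine by CRT: x ≡ 1 (mod 5), x ≡ 7 (mod 19) ⇒ x ≡ 26 (mod 95).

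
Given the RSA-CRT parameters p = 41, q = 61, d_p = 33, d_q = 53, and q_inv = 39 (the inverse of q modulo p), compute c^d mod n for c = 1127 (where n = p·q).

m₁ = c^(d_p) mod p: c ≡ 20 (mod 41), and 20^33 mod 41 = 36.
m₂ = c^(d_q) mod q: c ≡ 29 (mod 61), and 29^53 mod 61 = 21.
h = q_inv·(m₁ − m₂) mod p = 39·(36 − 21) mod 41 = 11.
m = m₂ + h·q = 21 + 11·61 = 692.

692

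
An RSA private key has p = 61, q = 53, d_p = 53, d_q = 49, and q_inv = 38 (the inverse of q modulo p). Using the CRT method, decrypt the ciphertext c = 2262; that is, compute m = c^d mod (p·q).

m₁ = c^(d_p) mod p: c ≡ 5 (mod 61), and 5^53 mod 61 = 19.
m₂ = c^(d_q) mod q: c ≡ 36 (mod 53), and 36^49 mod 53 = 10.
h = q_inv·(m₁ − m₂) mod p = 38·(19 − 10) mod 61 = 37.
m = m₂ + h·q = 10 + 37·53 = 1971.

1971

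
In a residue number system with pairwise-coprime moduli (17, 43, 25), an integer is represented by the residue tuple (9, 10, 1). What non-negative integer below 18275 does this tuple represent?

The moduli are pairwise coprime; N = 17·43·25 = 18275.
N/17 = 1075; 1075 ≡ 4 (mod 17); 4·13 ≡ 1, so inverse 13.
N/43 = 425; 425 ≡ 38 (mod 43); 38·17 ≡ 1, so inverse 17.
N/25 = 731; 731 ≡ 6 (mod 25); 6·21 ≡ 1, so inverse 21.
x ≡ 9·1075·13 + 10·425·17 + 1·731·21 = 213376.
213376 mod 18275 = 12351.

12351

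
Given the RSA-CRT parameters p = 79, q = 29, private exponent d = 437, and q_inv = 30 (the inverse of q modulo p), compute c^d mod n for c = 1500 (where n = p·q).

d_p = d mod (p−1) = 437 mod 78 = 47; d_q = d mod (q−1) = 17.
m₁ = c^(d_p) mod p: c ≡ 78 (mod 79), and 78^47 mod 79 = 78.
m₂ = c^(d_q) mod q: c ≡ 21 (mod 29), and 21^17 mod 29 = 19.
h = q_inv·(m₁ − m₂) mod p = 30·(78 − 19) mod 79 = 32.
m = m₂ + h·q = 19 + 32·29 = 947.

947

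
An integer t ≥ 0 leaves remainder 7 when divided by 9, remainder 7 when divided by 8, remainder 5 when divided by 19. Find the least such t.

From t ≡ 7 (mod 9) write t = 7 + 9s. Substituting into t ≡ 7 (mod 8) gives 9s ≡ 0 (mod 8), and since 1⁻¹ ≡ 1 (mod 8), s ≡ 0. Hence t ≡ 7 + 9·0 = 7 (mod 72).
From t ≡ 7 (mod 72) write t = 7 + 72s. Substituting into t ≡ 5 (mod 19) gives 72s ≡ 17 (mod 19), and since 15⁻¹ ≡ 14 (mod 19), s ≡ 10. Hence t ≡ 7 + 72·10 = 727 (mod 1368).

727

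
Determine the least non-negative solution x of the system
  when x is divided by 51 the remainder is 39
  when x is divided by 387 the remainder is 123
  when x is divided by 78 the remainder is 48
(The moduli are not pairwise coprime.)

gcd(51, 387) = 3 and 3 | (123 − 39), so the pair is consistent; merging gives x ≡ 1671 (mod 6579), where 6579 = lcm(51, 387).
gcd(6579, 78) = 3 and 3 | (48 − 1671), so the pair is consistent; merging gives x ≡ 100356 (mod 171054), where 171054 = lcm(6579, 78).
The solution is unique modulo lcm(51, 387, 78) = 171054.

100356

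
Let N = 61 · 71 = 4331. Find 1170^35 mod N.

Mod 61: 1170 ≡ 11; 11^35 ≡ 50 (mod 61).
Mod 71: 1170 ≡ 34; 34^35 ≡ 70 (mod 71).
Combine by CRT: x ≡ 50 (mod 61), x ≡ 70 (mod 71) ⇒ x ≡ 4259 (mod 4331).

4259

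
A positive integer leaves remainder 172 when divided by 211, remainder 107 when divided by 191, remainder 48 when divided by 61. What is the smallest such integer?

The moduli are pairwise coprime; N = 211·191·61 = 2458361.
N/211 = 11651; 11651 ≡ 46 (mod 211); 46·78 ≡ 1, so inverse 78.
N/191 = 12871; 12871 ≡ 74 (mod 191); 74·111 ≡ 1, so inverse 111.
N/61 = 40301; 40301 ≡ 41 (mod 61); 41·3 ≡ 1, so inverse 3.
a ≡ 172·11651·78 + 107·12871·111 + 48·40301·3 = 314982027.
314982027 mod 2458361 = 311819.

311819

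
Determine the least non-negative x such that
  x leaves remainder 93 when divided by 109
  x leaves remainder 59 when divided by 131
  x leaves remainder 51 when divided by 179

The moduli are pairwise coprime; N = 109·131·179 = 2555941.
N/109 = 23449; 23449 ≡ 14 (mod 109); 14·39 ≡ 1, so inverse 39.
N/131 = 19511; 19511 ≡ 123 (mod 131); 123·49 ≡ 1, so inverse 49.
N/179 = 14279; 14279 ≡ 138 (mod 179); 138·48 ≡ 1, so inverse 48.
x ≡ 93·23449·39 + 59·19511·49 + 51·14279·48 = 176410816.
176410816 mod 2555941 = 50887.

50887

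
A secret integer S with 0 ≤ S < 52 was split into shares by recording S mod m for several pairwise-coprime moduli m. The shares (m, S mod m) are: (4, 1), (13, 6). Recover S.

From S ≡ 1 (mod 4) write S = 1 + 4t. Substituting into S ≡ 6 (mod 13) gives 4t ≡ 5 (mod 13), and since 4⁻¹ ≡ 10 (mod 13), t ≡ 11. Hence S ≡ 1 + 4·11 = 45 (mod 52).

45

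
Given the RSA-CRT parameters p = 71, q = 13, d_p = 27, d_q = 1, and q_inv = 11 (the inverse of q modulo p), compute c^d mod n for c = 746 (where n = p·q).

824

m₁ = c^(d_p) mod p: c ≡ 36 (mod 71), and 36^27 mod 71 = 43.
m₂ = c^(d_q) mod q: c ≡ 5 (mod 13), and 5^1 mod 13 = 5.
h = q_inv·(m₁ − m₂) mod p = 11·(43 − 5) mod 71 = 63.
m = m₂ + h·q = 5 + 63·13 = 824.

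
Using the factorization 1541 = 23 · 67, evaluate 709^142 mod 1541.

Mod 23: 709 ≡ 19; by Fermat, exponent reduces to 142 mod 22 = 10; 19^10 ≡ 6 (mod 23).
Mod 67: 709 ≡ 39; by Fermat, exponent reduces to 142 mod 66 = 10; 39^10 ≡ 54 (mod 67).
Combine by CRT: x ≡ 6 (mod 23), x ≡ 54 (mod 67) ⇒ x ≡ 121 (mod 1541).

121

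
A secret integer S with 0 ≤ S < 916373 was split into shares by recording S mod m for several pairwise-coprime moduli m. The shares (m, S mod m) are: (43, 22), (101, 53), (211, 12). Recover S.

666350

The moduli are pairwise coprime; N = 43·101·211 = 916373.
N/43 = 21311; 21311 ≡ 26 (mod 43); 26·5 ≡ 1, so inverse 5.
N/101 = 9073; 9073 ≡ 84 (mod 101); 84·95 ≡ 1, so inverse 95.
N/211 = 4343; 4343 ≡ 123 (mod 211); 123·199 ≡ 1, so inverse 199.
S ≡ 22·21311·5 + 53·9073·95 + 12·4343·199 = 58397849.
58397849 mod 916373 = 666350.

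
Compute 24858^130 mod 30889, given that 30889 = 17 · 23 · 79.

20620

Mod 17: 24858 ≡ 4; by Fermat, exponent reduces to 130 mod 16 = 2; 4^2 ≡ 16 (mod 17).
Mod 23: 24858 ≡ 18; by Fermat, exponent reduces to 130 mod 22 = 20; 18^20 ≡ 12 (mod 23).
Mod 79: 24858 ≡ 52; by Fermat, exponent reduces to 130 mod 78 = 52; 52^52 ≡ 1 (mod 79).
Combine by CRT: x ≡ 16 (mod 17), x ≡ 12 (mod 23), x ≡ 1 (mod 79) ⇒ x ≡ 20620 (mod 30889).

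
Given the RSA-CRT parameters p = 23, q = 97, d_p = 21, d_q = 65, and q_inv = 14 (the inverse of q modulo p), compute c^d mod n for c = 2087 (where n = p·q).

m₁ = c^(d_p) mod p: c ≡ 17 (mod 23), and 17^21 mod 23 = 19.
m₂ = c^(d_q) mod q: c ≡ 50 (mod 97), and 50^65 mod 97 = 50.
h = q_inv·(m₁ − m₂) mod p = 14·(19 − 50) mod 23 = 3.
m = m₂ + h·q = 50 + 3·97 = 341.

341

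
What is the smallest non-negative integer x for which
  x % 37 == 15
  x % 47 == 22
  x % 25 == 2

1902

Combine the congruences pairwise.
From x ≡ 15 (mod 37) write x = 15 + 37t. Substituting into x ≡ 22 (mod 47) gives 37t ≡ 7 (mod 47), and since 37⁻¹ ≡ 14 (mod 47), t ≡ 4. Hence x ≡ 15 + 37·4 = 163 (mod 1739).
From x ≡ 163 (mod 1739) write x = 163 + 1739t. Substituting into x ≡ 2 (mod 25) gives 1739t ≡ 14 (mod 25), and since 14⁻¹ ≡ 9 (mod 25), t ≡ 1. Hence x ≡ 163 + 1739·1 = 1902 (mod 43475).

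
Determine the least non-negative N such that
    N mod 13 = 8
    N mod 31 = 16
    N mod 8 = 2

From N ≡ 8 (mod 13) write N = 8 + 13t. Substituting into N ≡ 16 (mod 31) gives 13t ≡ 8 (mod 31), and since 13⁻¹ ≡ 12 (mod 31), t ≡ 3. Hence N ≡ 8 + 13·3 = 47 (mod 403).
From N ≡ 47 (mod 403) write N = 47 + 403t. Substituting into N ≡ 2 (mod 8) gives 403t ≡ 3 (mod 8), and since 3⁻¹ ≡ 3 (mod 8), t ≡ 1. Hence N ≡ 47 + 403·1 = 450 (mod 3224).

450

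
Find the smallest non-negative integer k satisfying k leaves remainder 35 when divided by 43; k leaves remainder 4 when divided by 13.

From k ≡ 35 (mod 43) write k = 35 + 43t. Substituting into k ≡ 4 (mod 13) gives 43t ≡ 8 (mod 13), and since 4⁻¹ ≡ 10 (mod 13), t ≡ 2. Hence k ≡ 35 + 43·2 = 121 (mod 559).

121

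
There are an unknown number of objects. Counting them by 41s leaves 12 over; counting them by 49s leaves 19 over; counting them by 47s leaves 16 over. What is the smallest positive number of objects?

The moduli are pairwise coprime; M = 41·49·47 = 94423.
M/41 = 2303; 2303 ≡ 7 (mod 41); 7·6 ≡ 1, so inverse 6.
M/49 = 1927; 1927 ≡ 16 (mod 49); 16·46 ≡ 1, so inverse 46.
M/47 = 2009; 2009 ≡ 35 (mod 47); 35·43 ≡ 1, so inverse 43.
N ≡ 12·2303·6 + 19·1927·46 + 16·2009·43 = 3232206.
3232206 mod 94423 = 21824.

21824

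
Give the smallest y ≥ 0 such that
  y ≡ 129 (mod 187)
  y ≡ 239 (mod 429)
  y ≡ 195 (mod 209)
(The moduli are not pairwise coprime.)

gcd(187, 429) = 11 and 11 | (239 − 129), so the pair is consistent; merging gives y ≡ 6674 (mod 7293), where 7293 = lcm(187, 429).
gcd(7293, 209) = 11 and 11 | (195 − 6674), so the pair is consistent; merging gives y ≡ 6674 (mod 138567), where 138567 = lcm(7293, 209).
The solution is unique modulo lcm(187, 429, 209) = 138567.

6674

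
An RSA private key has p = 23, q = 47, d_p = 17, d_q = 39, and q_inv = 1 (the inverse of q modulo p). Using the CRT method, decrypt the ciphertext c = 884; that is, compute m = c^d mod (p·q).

339

m₁ = c^(d_p) mod p: c ≡ 10 (mod 23), and 10^17 mod 23 = 17.
m₂ = c^(d_q) mod q: c ≡ 38 (mod 47), and 38^39 mod 47 = 10.
h = q_inv·(m₁ − m₂) mod p = 1·(17 − 10) mod 23 = 7.
m = m₂ + h·q = 10 + 7·47 = 339.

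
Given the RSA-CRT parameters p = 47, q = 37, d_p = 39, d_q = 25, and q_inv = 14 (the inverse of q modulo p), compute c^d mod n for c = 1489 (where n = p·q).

m₁ = c^(d_p) mod p: c ≡ 32 (mod 47), and 32^39 mod 47 = 27.
m₂ = c^(d_q) mod q: c ≡ 9 (mod 37), and 9^25 mod 37 = 16.
h = q_inv·(m₁ − m₂) mod p = 14·(27 − 16) mod 47 = 13.
m = m₂ + h·q = 16 + 13·37 = 497.

497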